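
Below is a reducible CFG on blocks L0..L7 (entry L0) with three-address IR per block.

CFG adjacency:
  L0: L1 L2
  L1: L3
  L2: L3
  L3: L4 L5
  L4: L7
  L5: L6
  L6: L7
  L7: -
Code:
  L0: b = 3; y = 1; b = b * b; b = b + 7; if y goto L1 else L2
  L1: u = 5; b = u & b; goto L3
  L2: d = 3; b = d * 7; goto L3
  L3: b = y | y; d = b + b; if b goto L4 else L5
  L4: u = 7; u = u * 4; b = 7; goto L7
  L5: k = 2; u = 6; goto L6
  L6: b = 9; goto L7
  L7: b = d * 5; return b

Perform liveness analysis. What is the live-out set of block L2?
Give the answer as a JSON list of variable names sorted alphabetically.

def/use:
  L0 def {b,y} use ∅
  L1 def {b,u} use {b}
  L2 def {b,d} use ∅
  L3 def {b,d} use {y}
  L4 def {b,u} use ∅
  L5 def {k,u} use ∅
  L6 def {b} use ∅
  L7 def {b} use {d}

Liveness:
  L0 li=∅ lo={b,y}
  L1 li={b,y} lo={y}
  L2 li={y} lo={y}
  L3 li={y} lo={d}
  L4 li={d} lo={d}
  L5 li={d} lo={d}
  L6 li={d} lo={d}
  L7 li={d} lo=∅

live-out(L2) = ["y"]

Answer: ["y"]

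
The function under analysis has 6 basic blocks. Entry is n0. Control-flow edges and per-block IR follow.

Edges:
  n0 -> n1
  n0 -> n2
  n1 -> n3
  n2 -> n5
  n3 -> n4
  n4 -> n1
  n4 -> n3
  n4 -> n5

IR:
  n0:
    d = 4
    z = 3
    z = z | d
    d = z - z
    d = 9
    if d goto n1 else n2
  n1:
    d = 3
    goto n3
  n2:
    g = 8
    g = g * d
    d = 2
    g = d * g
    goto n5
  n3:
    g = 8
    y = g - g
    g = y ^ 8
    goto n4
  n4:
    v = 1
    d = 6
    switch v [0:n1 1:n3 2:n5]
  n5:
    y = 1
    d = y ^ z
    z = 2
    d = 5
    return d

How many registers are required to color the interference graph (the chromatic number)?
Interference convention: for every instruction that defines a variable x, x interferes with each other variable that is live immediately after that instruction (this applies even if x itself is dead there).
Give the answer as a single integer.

Per-block:
  n0: def={d,z} ue=∅
  n1: def={d} ue=∅
  n2: def={d,g} ue={d}
  n3: def={g,y} ue=∅
  n4: def={d,v} ue=∅
  n5: def={d,y,z} ue={z}

Live sets:
  n0 li=∅ lo={d,z}
  n1 li={z} lo={z}
  n2 li={d,z} lo={z}
  n3 li={z} lo={z}
  n4 li={z} lo={z}
  n5 li={z} lo=∅

Interference:
  d↔{g,v,z}
  g↔{d,z}
  v↔{d,z}
  y↔{z}
  z↔{d,g,v,y}

Colouring:
  clique {d,g,z} ⇒ need ≥ 3
  3-colouring: r0={z}  r1={d,y}  r2={g,v}
  χ = 3

Answer: 3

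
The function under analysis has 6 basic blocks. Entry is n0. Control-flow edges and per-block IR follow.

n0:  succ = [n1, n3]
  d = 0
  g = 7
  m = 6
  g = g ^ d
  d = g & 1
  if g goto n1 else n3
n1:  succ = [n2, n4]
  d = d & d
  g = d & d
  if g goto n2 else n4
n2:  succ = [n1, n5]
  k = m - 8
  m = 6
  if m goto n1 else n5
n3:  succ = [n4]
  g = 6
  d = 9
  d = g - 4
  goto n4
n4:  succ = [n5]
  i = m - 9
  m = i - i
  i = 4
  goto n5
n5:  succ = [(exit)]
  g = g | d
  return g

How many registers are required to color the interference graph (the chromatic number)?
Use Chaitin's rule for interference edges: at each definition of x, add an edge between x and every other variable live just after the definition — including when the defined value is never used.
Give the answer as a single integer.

Per-block:
  n0 def {d,g,m} use ∅
  n1 def {d,g} use {d}
  n2 def {k,m} use {m}
  n3 def {d,g} use ∅
  n4 def {i,m} use {m}
  n5 def {g} use {d,g}

Backward fixpoint:
  n0 li=∅ lo={d,m}
  n1 li={d,m} lo={d,g,m}
  n2 li={d,g,m} lo={d,g,m}
  n3 li={m} lo={d,g,m}
  n4 li={d,g,m} lo={d,g}
  n5 li={d,g} lo=∅

Interference:
  d — {g,i,k,m}
  g — {d,i,k,m}
  i — {d,g}
  k — {d,g}
  m — {d,g}

Colouring:
  lower bound: {d,g,i} mutually conflict ⇒ χ ≥ 3
  3-colouring: r0={d}  r1={g}  r2={i,k,m}
  χ = 3

Answer: 3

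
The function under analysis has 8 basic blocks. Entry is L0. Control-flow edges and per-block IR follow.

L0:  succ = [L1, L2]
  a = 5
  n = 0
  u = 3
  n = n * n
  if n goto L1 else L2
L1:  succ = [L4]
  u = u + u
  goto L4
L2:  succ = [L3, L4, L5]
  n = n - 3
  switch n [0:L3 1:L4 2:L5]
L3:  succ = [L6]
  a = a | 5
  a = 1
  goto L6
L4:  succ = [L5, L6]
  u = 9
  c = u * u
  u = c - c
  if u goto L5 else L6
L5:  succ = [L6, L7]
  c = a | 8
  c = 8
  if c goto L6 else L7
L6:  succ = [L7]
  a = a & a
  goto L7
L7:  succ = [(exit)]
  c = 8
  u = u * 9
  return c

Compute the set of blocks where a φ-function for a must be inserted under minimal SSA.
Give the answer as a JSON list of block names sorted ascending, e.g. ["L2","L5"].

idom tree: L1←L0 L2←L0 L3←L2 L4←L0 L5←L0 L6←L0 L7←L0
Join-block Dom:
  L4: preds {L1,L2}: {L0,L1} ∩ {L0,L2} = {L0}; idom=L0
  L5: preds {L2,L4}: {L0,L2} ∩ {L0,L4} = {L0}; idom=L0
  L6: preds {L3,L4,L5}: {L0,L2,L3} ∩ {L0,L4} ∩ {L0,L5} = {L0}; idom=L0
  L7: preds {L5,L6}: {L0,L5} ∩ {L0,L6} = {L0}; idom=L0

DF walk-up:
  join L4 pred L1: L1 stop@L0
  join L4 pred L2: L2 stop@L0
  join L5 pred L2: L2 stop@L0
  join L5 pred L4: L4 stop@L0
  join L6 pred L3: L3→L2 stop@L0
  join L6 pred L4: L4 stop@L0
  join L6 pred L5: L5 stop@L0
  join L7 pred L5: L5 stop@L0
  join L7 pred L6: L6 stop@L0
  L0: DF=∅
  L1: DF={L4}
  L2: DF={L4,L5,L6}
  L3: DF={L6}
  L4: DF={L5,L6}
  L5: DF={L6,L7}
  L6: DF={L7}
  L7: DF=∅

φ for a: defs {L0,L3,L6}
  DF⁺ = {L6,L7}

Answer: ["L6", "L7"]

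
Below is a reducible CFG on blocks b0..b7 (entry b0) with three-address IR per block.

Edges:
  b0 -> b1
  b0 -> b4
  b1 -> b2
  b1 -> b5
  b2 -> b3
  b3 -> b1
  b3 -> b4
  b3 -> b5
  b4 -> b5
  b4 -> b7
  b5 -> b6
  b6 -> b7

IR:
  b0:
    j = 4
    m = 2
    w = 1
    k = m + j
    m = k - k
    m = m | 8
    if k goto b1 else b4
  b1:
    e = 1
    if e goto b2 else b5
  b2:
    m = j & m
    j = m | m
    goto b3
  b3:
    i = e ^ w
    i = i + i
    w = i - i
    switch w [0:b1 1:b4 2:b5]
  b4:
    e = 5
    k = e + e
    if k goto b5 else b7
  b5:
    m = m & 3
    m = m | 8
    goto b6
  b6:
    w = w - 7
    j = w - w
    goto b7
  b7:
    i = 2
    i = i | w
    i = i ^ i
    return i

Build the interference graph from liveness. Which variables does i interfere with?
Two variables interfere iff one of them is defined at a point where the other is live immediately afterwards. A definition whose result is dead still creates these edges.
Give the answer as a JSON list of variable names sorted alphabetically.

Answer: ["j", "m", "w"]

Working:
def/use:
  b0 def {j,k,m,w} use ∅
  b1 def {e} use ∅
  b2 def {j,m} use {j,m}
  b3 def {i,w} use {e,w}
  b4 def {e,k} use ∅
  b5 def {m} use {m}
  b6 def {j,w} use {w}
  b7 def {i} use {w}

Backward fixpoint:
  live b0: ∅→{j,m,w}
  live b1: {j,m,w}→{e,j,m,w}
  live b2: {e,j,m,w}→{e,j,m,w}
  live b3: {e,j,m,w}→{j,m,w}
  live b4: {m,w}→{m,w}
  live b5: {m,w}→{w}
  live b6: {w}→{w}
  live b7: {w}→∅

Interfere edges:
  e: {j,m,w}
  i: {j,m,w}
  j: {e,i,k,m,w}
  k: {j,m,w}
  m: {e,i,j,k,w}
  w: {e,i,j,k,m}

N(i) = ["j", "m", "w"]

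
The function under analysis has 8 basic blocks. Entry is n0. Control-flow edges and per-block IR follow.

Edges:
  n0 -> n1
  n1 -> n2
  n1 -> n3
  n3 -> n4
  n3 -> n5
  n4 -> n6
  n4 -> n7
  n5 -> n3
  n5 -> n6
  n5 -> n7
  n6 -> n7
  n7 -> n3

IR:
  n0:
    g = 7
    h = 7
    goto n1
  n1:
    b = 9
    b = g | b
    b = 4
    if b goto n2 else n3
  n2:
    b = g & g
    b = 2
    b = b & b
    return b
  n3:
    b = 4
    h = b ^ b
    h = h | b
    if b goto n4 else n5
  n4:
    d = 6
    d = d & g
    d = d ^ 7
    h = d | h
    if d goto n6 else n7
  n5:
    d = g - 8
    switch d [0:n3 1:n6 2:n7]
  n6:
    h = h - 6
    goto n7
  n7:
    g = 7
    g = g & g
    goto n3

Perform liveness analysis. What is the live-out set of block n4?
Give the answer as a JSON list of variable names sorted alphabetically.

Per-block:
  n0: {g,h} / ∅
  n1: {b} / {g}
  n2: {b} / {g}
  n3: {b,h} / ∅
  n4: {d,h} / {g,h}
  n5: {d} / {g}
  n6: {h} / {h}
  n7: {g} / ∅

Live sets:
  live n0: ∅→{g}
  live n1: {g}→{g}
  live n2: {g}→∅
  live n3: {g}→{g,h}
  live n4: {g,h}→{h}
  live n5: {g,h}→{g,h}
  live n6: {h}→∅
  live n7: ∅→{g}

live-out(n4) = ["h"]

Answer: ["h"]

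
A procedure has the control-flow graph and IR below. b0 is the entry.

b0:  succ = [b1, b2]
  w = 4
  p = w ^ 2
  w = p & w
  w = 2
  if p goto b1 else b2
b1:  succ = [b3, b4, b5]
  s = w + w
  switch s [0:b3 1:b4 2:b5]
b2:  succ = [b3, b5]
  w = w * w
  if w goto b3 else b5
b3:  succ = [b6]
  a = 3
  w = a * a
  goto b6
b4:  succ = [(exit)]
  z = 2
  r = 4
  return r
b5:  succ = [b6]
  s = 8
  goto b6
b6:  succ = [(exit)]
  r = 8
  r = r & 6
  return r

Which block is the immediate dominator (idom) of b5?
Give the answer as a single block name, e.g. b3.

idom tree: b1←b0 b2←b0 b3←b0 b4←b1 b5←b0 b6←b0
Dom at joins:
  b3: preds {b1,b2}: {b0,b1} ∩ {b0,b2} = {b0}; idom=b0
  b5: preds {b1,b2}: {b0,b1} ∩ {b0,b2} = {b0}; idom=b0
  b6: preds {b3,b5}: {b0,b3} ∩ {b0,b5} = {b0}; idom=b0

idom(b5) = b0

Answer: b0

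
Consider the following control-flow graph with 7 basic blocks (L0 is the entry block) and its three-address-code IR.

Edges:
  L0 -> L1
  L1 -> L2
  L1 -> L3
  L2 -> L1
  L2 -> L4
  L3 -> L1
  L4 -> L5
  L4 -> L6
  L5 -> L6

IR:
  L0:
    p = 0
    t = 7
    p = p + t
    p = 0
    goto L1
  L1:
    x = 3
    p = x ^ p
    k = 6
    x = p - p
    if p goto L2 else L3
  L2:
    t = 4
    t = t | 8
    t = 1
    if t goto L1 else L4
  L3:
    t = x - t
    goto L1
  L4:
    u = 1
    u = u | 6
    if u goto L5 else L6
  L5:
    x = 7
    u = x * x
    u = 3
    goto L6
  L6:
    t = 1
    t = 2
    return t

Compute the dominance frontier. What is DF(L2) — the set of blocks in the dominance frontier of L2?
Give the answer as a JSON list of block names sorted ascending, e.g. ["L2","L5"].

idom tree: L1←L0 L2←L1 L3←L1 L4←L2 L5←L4 L6←L4
Dom at joins:
  L1: preds {L0,L2,L3}: {L0} ∩ {L0,L1,L2} ∩ {L0,L1,L3} = {L0}; idom=L0
  L6: preds {L4,L5}: {L0,L1,L2,L4} ∩ {L0,L1,L2,L4,L5} = {L0,L1,L2,L4}; idom=L4

DF derivation:
  join L1 pred L0: · stop@L0
  join L1 pred L2: L2→L1 stop@L0
  join L1 pred L3: L3→L1 stop@L0
  join L6 pred L4: · stop@L4
  join L6 pred L5: L5 stop@L4
  DF(L0)=∅
  DF(L1)={L1}
  DF(L2)={L1}
  DF(L3)={L1}
  DF(L4)=∅
  DF(L5)={L6}
  DF(L6)=∅

DF(L2) = ["L1"]

Answer: ["L1"]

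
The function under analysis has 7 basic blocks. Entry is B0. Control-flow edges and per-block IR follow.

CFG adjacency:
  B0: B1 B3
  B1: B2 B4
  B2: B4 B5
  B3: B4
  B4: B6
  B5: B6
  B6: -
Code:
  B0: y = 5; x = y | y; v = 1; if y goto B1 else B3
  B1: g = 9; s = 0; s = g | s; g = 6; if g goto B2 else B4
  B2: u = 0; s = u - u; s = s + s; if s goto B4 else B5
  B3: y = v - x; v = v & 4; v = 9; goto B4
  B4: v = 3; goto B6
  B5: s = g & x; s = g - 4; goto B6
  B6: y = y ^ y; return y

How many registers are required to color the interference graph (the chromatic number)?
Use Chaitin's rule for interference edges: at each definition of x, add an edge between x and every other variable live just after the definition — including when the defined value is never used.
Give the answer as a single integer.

Answer: 4

Derivation:
Block summaries:
  B0: def={v,x,y} ue=∅
  B1: def={g,s} ue=∅
  B2: def={s,u} ue=∅
  B3: def={v,y} ue={v,x}
  B4: def={v} ue=∅
  B5: def={s} ue={g,x}
  B6: def={y} ue={y}

Liveness:
  B0: in=∅ out={v,x,y}
  B1: in={x,y} out={g,x,y}
  B2: in={g,x,y} out={g,x,y}
  B3: in={v,x} out={y}
  B4: in={y} out={y}
  B5: in={g,x,y} out={y}
  B6: in={y} out=∅

Conflict graph:
  g: {s,u,x,y}
  s: {g,x,y}
  u: {g,x,y}
  v: {x,y}
  x: {g,s,u,v,y}
  y: {g,s,u,v,x}

Registers:
  lower bound: {g,s,x,y} mutually conflict ⇒ χ ≥ 4
  assign g→R2 s→R3 u→R3 v→R2 x→R0 y→R1 — no edge inside a register ⇒ χ ≤ 4
  χ = 4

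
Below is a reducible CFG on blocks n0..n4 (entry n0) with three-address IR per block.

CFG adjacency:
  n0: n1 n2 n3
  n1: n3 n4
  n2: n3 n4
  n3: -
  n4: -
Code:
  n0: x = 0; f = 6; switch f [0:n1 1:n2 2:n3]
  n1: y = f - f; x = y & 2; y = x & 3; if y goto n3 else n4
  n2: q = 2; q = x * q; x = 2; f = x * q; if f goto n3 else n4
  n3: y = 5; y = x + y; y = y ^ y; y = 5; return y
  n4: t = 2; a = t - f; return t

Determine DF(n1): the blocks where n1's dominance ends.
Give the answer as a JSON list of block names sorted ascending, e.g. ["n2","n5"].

Answer: ["n3", "n4"]

Derivation:
idom tree: n1←n0 n2←n0 n3←n0 n4←n0
Dom at joins:
  n3: preds {n0,n1,n2}: {n0} ∩ {n0,n1} ∩ {n0,n2} = {n0}; idom=n0
  n4: preds {n1,n2}: {n0,n1} ∩ {n0,n2} = {n0}; idom=n0

DF derivation:
  join n3 pred n0: · stop@n0
  join n3 pred n1: n1 stop@n0
  join n3 pred n2: n2 stop@n0
  join n4 pred n1: n1 stop@n0
  join n4 pred n2: n2 stop@n0
  n0 → ∅
  n1 → {n3,n4}
  n2 → {n3,n4}
  n3 → ∅
  n4 → ∅

DF(n1) = ["n3", "n4"]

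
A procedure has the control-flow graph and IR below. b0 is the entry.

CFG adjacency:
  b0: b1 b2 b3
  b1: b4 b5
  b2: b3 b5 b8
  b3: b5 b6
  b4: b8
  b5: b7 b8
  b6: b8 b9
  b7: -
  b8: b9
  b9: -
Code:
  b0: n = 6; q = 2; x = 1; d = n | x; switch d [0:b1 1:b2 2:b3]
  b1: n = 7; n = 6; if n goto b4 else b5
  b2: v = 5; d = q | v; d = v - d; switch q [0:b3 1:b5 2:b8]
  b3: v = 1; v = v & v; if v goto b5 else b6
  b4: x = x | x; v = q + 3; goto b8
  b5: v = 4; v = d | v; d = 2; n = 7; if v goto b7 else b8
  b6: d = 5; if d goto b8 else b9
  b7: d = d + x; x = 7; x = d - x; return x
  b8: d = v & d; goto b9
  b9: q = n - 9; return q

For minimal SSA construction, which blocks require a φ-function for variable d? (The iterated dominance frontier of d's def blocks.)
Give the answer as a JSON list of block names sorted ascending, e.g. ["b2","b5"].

Answer: ["b3", "b5", "b8", "b9"]

Working:
idom tree: b1←b0 b2←b0 b3←b0 b4←b1 b5←b0 b6←b3 b7←b5 b8←b0 b9←b0
Dom at joins:
  b3: preds {b0,b2}: {b0} ∩ {b0,b2} = {b0}; idom=b0
  b5: preds {b1,b2,b3}: {b0,b1} ∩ {b0,b2} ∩ {b0,b3} = {b0}; idom=b0
  b8: preds {b2,b4,b5,b6}: {b0,b2} ∩ {b0,b1,b4} ∩ {b0,b5} ∩ {b0,b3,b6} = {b0}; idom=b0
  b9: preds {b6,b8}: {b0,b3,b6} ∩ {b0,b8} = {b0}; idom=b0

DF walk-up:
  join b3 pred b0: · stop@b0
  join b3 pred b2: b2 stop@b0
  join b5 pred b1: b1 stop@b0
  join b5 pred b2: b2 stop@b0
  join b5 pred b3: b3 stop@b0
  join b8 pred b2: b2 stop@b0
  join b8 pred b4: b4→b1 stop@b0
  join b8 pred b5: b5 stop@b0
  join b8 pred b6: b6→b3 stop@b0
  join b9 pred b6: b6→b3 stop@b0
  join b9 pred b8: b8 stop@b0
  b0: DF=∅
  b1: DF={b5,b8}
  b2: DF={b3,b5,b8}
  b3: DF={b5,b8,b9}
  b4: DF={b8}
  b5: DF={b8}
  b6: DF={b8,b9}
  b7: DF=∅
  b8: DF={b9}
  b9: DF=∅

φ for d: defs {b0,b2,b5,b6,b7,b8}
  DF⁺ = {b3,b5,b8,b9}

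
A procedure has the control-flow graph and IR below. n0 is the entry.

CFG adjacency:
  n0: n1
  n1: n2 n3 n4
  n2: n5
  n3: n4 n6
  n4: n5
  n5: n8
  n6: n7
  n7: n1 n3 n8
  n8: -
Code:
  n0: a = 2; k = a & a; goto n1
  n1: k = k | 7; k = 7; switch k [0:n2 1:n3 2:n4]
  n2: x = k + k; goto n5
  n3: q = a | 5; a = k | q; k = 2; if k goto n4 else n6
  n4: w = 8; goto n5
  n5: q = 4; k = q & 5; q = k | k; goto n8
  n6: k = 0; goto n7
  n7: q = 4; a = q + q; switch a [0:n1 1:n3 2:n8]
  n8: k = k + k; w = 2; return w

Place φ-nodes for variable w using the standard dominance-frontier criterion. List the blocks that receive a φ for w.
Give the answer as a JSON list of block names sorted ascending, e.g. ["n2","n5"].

Answer: ["n5", "n8"]

Analysis:
idom tree: n1←n0 n2←n1 n3←n1 n4←n1 n5←n1 n6←n3 n7←n6 n8←n1
Join-block Dom:
  n1: preds {n0,n7}: {n0} ∩ {n0,n1,n3,n6,n7} = {n0}; idom=n0
  n3: preds {n1,n7}: {n0,n1} ∩ {n0,n1,n3,n6,n7} = {n0,n1}; idom=n1
  n4: preds {n1,n3}: {n0,n1} ∩ {n0,n1,n3} = {n0,n1}; idom=n1
  n5: preds {n2,n4}: {n0,n1,n2} ∩ {n0,n1,n4} = {n0,n1}; idom=n1
  n8: preds {n5,n7}: {n0,n1,n5} ∩ {n0,n1,n3,n6,n7} = {n0,n1}; idom=n1

DF derivation:
  n1←n0: walk · to n0
  n1←n7: walk n7→n6→n3→n1 to n0
  n3←n1: walk · to n1
  n3←n7: walk n7→n6→n3 to n1
  n4←n1: walk · to n1
  n4←n3: walk n3 to n1
  n5←n2: walk n2 to n1
  n5←n4: walk n4 to n1
  n8←n5: walk n5 to n1
  n8←n7: walk n7→n6→n3 to n1
  n0 → ∅
  n1 → {n1}
  n2 → {n5}
  n3 → {n1,n3,n4,n8}
  n4 → {n5}
  n5 → {n8}
  n6 → {n1,n3,n8}
  n7 → {n1,n3,n8}
  n8 → ∅

φ for w: defs {n4,n8}
  DF⁺ = {n5,n8}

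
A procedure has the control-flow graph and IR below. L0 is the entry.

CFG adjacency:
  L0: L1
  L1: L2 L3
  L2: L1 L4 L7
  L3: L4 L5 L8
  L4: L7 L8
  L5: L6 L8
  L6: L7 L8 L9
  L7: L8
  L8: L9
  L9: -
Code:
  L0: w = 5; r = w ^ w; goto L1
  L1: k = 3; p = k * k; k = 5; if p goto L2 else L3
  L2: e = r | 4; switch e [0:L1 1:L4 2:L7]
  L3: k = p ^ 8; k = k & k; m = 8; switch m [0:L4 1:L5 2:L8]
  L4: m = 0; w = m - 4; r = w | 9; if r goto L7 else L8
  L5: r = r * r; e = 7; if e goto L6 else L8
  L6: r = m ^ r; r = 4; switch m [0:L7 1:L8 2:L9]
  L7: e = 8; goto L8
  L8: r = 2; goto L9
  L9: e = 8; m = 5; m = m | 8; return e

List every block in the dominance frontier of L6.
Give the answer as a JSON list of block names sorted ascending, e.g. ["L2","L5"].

idom tree: L1←L0 L2←L1 L3←L1 L4←L1 L5←L3 L6←L5 L7←L1 L8←L1 L9←L1
Join-block Dom:
  L1: preds {L0,L2}: {L0} ∩ {L0,L1,L2} = {L0}; idom=L0
  L4: preds {L2,L3}: {L0,L1,L2} ∩ {L0,L1,L3} = {L0,L1}; idom=L1
  L7: preds {L2,L4,L6}: {L0,L1,L2} ∩ {L0,L1,L4} ∩ {L0,L1,L3,L5,L6} = {L0,L1}; idom=L1
  L8: preds {L3,L4,L5,L6,L7}: {L0,L1,L3} ∩ {L0,L1,L4} ∩ {L0,L1,L3,L5} ∩ {L0,L1,L3,L5,L6} ∩ {L0,L1,L7} = {L0,L1}; idom=L1
  L9: preds {L6,L8}: {L0,L1,L3,L5,L6} ∩ {L0,L1,L8} = {L0,L1}; idom=L1

Frontier:
  L1←L0: walk · to L0
  L1←L2: walk L2→L1 to L0
  L4←L2: walk L2 to L1
  L4←L3: walk L3 to L1
  L7←L2: walk L2 to L1
  L7←L4: walk L4 to L1
  L7←L6: walk L6→L5→L3 to L1
  L8←L3: walk L3 to L1
  L8←L4: walk L4 to L1
  L8←L5: walk L5→L3 to L1
  L8←L6: walk L6→L5→L3 to L1
  L8←L7: walk L7 to L1
  L9←L6: walk L6→L5→L3 to L1
  L9←L8: walk L8 to L1
  L0 → ∅
  L1 → {L1}
  L2 → {L1,L4,L7}
  L3 → {L4,L7,L8,L9}
  L4 → {L7,L8}
  L5 → {L7,L8,L9}
  L6 → {L7,L8,L9}
  L7 → {L8}
  L8 → {L9}
  L9 → ∅

DF(L6) = ["L7", "L8", "L9"]

Answer: ["L7", "L8", "L9"]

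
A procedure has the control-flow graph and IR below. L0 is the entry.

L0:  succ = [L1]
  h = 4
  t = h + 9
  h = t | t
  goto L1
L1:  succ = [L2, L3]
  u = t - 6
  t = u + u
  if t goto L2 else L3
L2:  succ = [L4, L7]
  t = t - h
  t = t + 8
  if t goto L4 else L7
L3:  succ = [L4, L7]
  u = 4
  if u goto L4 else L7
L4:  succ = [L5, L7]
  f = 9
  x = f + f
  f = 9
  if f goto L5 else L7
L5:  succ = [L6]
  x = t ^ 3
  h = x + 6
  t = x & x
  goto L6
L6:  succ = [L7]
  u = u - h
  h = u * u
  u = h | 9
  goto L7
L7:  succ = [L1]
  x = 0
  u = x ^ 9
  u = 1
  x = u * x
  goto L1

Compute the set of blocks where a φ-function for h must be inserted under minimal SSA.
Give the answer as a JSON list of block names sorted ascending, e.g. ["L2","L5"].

Answer: ["L1", "L7"]

Analysis:
idom tree: L1←L0 L2←L1 L3←L1 L4←L1 L5←L4 L6←L5 L7←L1
Dom∩ at merges:
  L1: preds {L0,L7}: {L0} ∩ {L0,L1,L7} = {L0}; idom=L0
  L4: preds {L2,L3}: {L0,L1,L2} ∩ {L0,L1,L3} = {L0,L1}; idom=L1
  L7: preds {L2,L3,L4,L6}: {L0,L1,L2} ∩ {L0,L1,L3} ∩ {L0,L1,L4} ∩ {L0,L1,L4,L5,L6} = {L0,L1}; idom=L1

DF derivation:
  L1←L0: walk · to L0
  L1←L7: walk L7→L1 to L0
  L4←L2: walk L2 to L1
  L4←L3: walk L3 to L1
  L7←L2: walk L2 to L1
  L7←L3: walk L3 to L1
  L7←L4: walk L4 to L1
  L7←L6: walk L6→L5→L4 to L1
  L0: DF=∅
  L1: DF={L1}
  L2: DF={L4,L7}
  L3: DF={L4,L7}
  L4: DF={L7}
  L5: DF={L7}
  L6: DF={L7}
  L7: DF={L1}

φ for h: defs {L0,L5,L6}
  DF⁺ = {L1,L7}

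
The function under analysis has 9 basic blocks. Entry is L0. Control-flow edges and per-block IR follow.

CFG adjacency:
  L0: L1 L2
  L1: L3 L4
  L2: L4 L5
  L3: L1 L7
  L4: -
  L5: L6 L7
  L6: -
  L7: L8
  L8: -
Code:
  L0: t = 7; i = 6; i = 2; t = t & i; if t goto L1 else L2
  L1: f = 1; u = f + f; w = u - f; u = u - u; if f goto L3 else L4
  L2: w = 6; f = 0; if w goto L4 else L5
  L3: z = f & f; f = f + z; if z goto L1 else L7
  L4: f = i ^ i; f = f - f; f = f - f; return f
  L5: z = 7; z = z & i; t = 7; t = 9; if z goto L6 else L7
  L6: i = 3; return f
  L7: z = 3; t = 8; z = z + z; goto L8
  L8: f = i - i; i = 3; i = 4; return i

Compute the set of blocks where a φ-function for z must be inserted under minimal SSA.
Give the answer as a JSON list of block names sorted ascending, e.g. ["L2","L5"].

Answer: ["L1", "L4", "L7"]

Derivation:
idom tree: L1←L0 L2←L0 L3←L1 L4←L0 L5←L2 L6←L5 L7←L0 L8←L7
Dom∩ at merges:
  L1: preds {L0,L3}: {L0} ∩ {L0,L1,L3} = {L0}; idom=L0
  L4: preds {L1,L2}: {L0,L1} ∩ {L0,L2} = {L0}; idom=L0
  L7: preds {L3,L5}: {L0,L1,L3} ∩ {L0,L2,L5} = {L0}; idom=L0

DF walk-up:
  L1←L0: walk · to L0
  L1←L3: walk L3→L1 to L0
  L4←L1: walk L1 to L0
  L4←L2: walk L2 to L0
  L7←L3: walk L3→L1 to L0
  L7←L5: walk L5→L2 to L0
  L0: DF=∅
  L1: DF={L1,L4,L7}
  L2: DF={L4,L7}
  L3: DF={L1,L7}
  L4: DF=∅
  L5: DF={L7}
  L6: DF=∅
  L7: DF=∅
  L8: DF=∅

φ for z: defs {L3,L5,L7}
  DF⁺ = {L1,L4,L7}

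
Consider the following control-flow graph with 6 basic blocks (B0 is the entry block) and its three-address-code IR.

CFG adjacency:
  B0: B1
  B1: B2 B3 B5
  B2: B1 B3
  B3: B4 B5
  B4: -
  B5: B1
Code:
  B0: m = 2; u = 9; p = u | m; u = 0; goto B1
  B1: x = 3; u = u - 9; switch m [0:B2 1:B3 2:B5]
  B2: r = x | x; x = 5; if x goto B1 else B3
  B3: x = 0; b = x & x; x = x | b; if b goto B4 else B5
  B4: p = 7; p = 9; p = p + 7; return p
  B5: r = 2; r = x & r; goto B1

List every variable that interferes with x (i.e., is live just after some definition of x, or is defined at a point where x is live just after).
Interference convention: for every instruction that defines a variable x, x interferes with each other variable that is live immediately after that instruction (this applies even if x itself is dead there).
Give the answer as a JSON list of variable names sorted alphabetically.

Answer: ["b", "m", "r", "u"]

Derivation:
Per-block:
  B0 def {m,p,u} use ∅
  B1 def {u,x} use {m,u}
  B2 def {r,x} use {x}
  B3 def {b,x} use ∅
  B4 def {p} use ∅
  B5 def {r} use {x}

Liveness:
  B0 li=∅ lo={m,u}
  B1 li={m,u} lo={m,u,x}
  B2 li={m,u,x} lo={m,u}
  B3 li={m,u} lo={m,u,x}
  B4 li=∅ lo=∅
  B5 li={m,u,x} lo={m,u}

Interference:
  b↔{m,u,x}
  m↔{b,p,r,u,x}
  p↔{m}
  r↔{m,u,x}
  u↔{b,m,r,x}
  x↔{b,m,r,u}

N(x) = ["b", "m", "r", "u"]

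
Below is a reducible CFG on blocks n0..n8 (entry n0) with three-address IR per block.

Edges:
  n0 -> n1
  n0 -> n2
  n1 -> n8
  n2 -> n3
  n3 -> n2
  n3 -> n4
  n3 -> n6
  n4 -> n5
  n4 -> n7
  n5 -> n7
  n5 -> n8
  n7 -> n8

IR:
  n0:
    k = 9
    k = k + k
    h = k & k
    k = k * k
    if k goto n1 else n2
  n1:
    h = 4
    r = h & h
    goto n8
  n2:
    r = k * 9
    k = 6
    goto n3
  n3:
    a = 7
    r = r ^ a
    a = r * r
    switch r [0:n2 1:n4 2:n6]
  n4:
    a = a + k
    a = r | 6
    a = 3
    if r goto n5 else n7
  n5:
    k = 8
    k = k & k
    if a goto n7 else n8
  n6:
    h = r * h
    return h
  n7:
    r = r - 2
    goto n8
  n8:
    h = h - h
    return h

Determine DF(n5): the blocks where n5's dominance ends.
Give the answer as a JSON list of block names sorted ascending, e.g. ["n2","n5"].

idom tree: n1←n0 n2←n0 n3←n2 n4←n3 n5←n4 n6←n3 n7←n4 n8←n0
Dom at joins:
  n2: preds {n0,n3}: {n0} ∩ {n0,n2,n3} = {n0}; idom=n0
  n7: preds {n4,n5}: {n0,n2,n3,n4} ∩ {n0,n2,n3,n4,n5} = {n0,n2,n3,n4}; idom=n4
  n8: preds {n1,n5,n7}: {n0,n1} ∩ {n0,n2,n3,n4,n5} ∩ {n0,n2,n3,n4,n7} = {n0}; idom=n0

DF derivation:
  join n2 pred n0: · stop@n0
  join n2 pred n3: n3→n2 stop@n0
  join n7 pred n4: · stop@n4
  join n7 pred n5: n5 stop@n4
  join n8 pred n1: n1 stop@n0
  join n8 pred n5: n5→n4→n3→n2 stop@n0
  join n8 pred n7: n7→n4→n3→n2 stop@n0
  DF(n0)=∅
  DF(n1)={n8}
  DF(n2)={n2,n8}
  DF(n3)={n2,n8}
  DF(n4)={n8}
  DF(n5)={n7,n8}
  DF(n6)=∅
  DF(n7)={n8}
  DF(n8)=∅

DF(n5) = ["n7", "n8"]

Answer: ["n7", "n8"]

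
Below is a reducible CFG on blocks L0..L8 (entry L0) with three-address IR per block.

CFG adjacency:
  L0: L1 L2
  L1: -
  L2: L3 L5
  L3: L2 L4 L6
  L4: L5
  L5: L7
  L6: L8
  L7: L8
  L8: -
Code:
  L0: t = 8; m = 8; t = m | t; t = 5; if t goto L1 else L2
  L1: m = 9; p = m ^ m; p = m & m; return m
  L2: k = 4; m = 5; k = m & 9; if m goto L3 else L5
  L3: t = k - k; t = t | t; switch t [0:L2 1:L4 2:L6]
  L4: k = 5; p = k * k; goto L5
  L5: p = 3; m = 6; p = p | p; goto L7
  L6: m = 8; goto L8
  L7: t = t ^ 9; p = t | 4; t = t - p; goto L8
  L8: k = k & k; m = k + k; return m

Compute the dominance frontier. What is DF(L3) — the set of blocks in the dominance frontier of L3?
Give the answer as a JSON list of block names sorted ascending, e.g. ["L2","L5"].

Answer: ["L2", "L5", "L8"]

Analysis:
idom tree: L1←L0 L2←L0 L3←L2 L4←L3 L5←L2 L6←L3 L7←L5 L8←L2
Dom∩ at merges:
  L2: preds {L0,L3}: {L0} ∩ {L0,L2,L3} = {L0}; idom=L0
  L5: preds {L2,L4}: {L0,L2} ∩ {L0,L2,L3,L4} = {L0,L2}; idom=L2
  L8: preds {L6,L7}: {L0,L2,L3,L6} ∩ {L0,L2,L5,L7} = {L0,L2}; idom=L2

DF derivation:
  join L2 pred L0: · stop@L0
  join L2 pred L3: L3→L2 stop@L0
  join L5 pred L2: · stop@L2
  join L5 pred L4: L4→L3 stop@L2
  join L8 pred L6: L6→L3 stop@L2
  join L8 pred L7: L7→L5 stop@L2
  L0: DF=∅
  L1: DF=∅
  L2: DF={L2}
  L3: DF={L2,L5,L8}
  L4: DF={L5}
  L5: DF={L8}
  L6: DF={L8}
  L7: DF={L8}
  L8: DF=∅

DF(L3) = ["L2", "L5", "L8"]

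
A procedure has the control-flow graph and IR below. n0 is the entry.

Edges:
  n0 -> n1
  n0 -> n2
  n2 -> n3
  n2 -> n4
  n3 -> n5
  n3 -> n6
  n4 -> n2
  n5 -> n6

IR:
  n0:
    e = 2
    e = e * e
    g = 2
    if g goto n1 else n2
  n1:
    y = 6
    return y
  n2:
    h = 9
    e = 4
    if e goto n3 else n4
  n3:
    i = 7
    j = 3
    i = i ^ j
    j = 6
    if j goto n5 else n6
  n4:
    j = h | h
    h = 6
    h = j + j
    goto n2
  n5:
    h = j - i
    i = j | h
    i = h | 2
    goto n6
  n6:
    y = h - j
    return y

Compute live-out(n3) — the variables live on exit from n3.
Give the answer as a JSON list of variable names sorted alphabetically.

def/use:
  n0: def={e,g} ue=∅
  n1: def={y} ue=∅
  n2: def={e,h} ue=∅
  n3: def={i,j} ue=∅
  n4: def={h,j} ue={h}
  n5: def={h,i} ue={i,j}
  n6: def={y} ue={h,j}

Live sets:
  n0: in=∅ out=∅
  n1: in=∅ out=∅
  n2: in=∅ out={h}
  n3: in={h} out={h,i,j}
  n4: in={h} out=∅
  n5: in={i,j} out={h,j}
  n6: in={h,j} out=∅

live-out(n3) = ["h", "i", "j"]

Answer: ["h", "i", "j"]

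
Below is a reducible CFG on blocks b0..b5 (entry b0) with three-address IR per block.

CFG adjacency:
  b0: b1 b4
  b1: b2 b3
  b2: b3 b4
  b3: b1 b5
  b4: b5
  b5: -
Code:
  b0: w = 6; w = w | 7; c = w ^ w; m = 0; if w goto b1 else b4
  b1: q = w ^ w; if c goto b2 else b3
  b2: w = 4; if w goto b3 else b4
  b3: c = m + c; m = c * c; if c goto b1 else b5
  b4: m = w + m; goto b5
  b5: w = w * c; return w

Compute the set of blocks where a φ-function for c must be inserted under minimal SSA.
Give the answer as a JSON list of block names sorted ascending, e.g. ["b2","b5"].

Answer: ["b1", "b4", "b5"]

Derivation:
idom tree: b1←b0 b2←b1 b3←b1 b4←b0 b5←b0
Join-block Dom:
  b1: preds {b0,b3}: {b0} ∩ {b0,b1,b3} = {b0}; idom=b0
  b3: preds {b1,b2}: {b0,b1} ∩ {b0,b1,b2} = {b0,b1}; idom=b1
  b4: preds {b0,b2}: {b0} ∩ {b0,b1,b2} = {b0}; idom=b0
  b5: preds {b3,b4}: {b0,b1,b3} ∩ {b0,b4} = {b0}; idom=b0

DF derivation:
  b1←b0: walk · to b0
  b1←b3: walk b3→b1 to b0
  b3←b1: walk · to b1
  b3←b2: walk b2 to b1
  b4←b0: walk · to b0
  b4←b2: walk b2→b1 to b0
  b5←b3: walk b3→b1 to b0
  b5←b4: walk b4 to b0
  b0: DF=∅
  b1: DF={b1,b4,b5}
  b2: DF={b3,b4}
  b3: DF={b1,b5}
  b4: DF={b5}
  b5: DF=∅

φ for c: defs {b0,b3}
  DF⁺ = {b1,b4,b5}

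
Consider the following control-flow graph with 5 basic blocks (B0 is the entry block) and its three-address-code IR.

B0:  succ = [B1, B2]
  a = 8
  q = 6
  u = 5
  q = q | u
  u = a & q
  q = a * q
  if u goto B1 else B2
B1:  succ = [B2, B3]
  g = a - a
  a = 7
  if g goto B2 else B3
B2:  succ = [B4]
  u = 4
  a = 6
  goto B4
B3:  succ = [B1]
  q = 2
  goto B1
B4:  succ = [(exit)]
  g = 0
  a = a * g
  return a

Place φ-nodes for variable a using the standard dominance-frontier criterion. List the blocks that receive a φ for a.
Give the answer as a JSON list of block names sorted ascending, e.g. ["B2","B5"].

idom tree: B1←B0 B2←B0 B3←B1 B4←B2
Dom at joins:
  B1: preds {B0,B3}: {B0} ∩ {B0,B1,B3} = {B0}; idom=B0
  B2: preds {B0,B1}: {B0} ∩ {B0,B1} = {B0}; idom=B0

Frontier:
  B1←B0: walk · to B0
  B1←B3: walk B3→B1 to B0
  B2←B0: walk · to B0
  B2←B1: walk B1 to B0
  B0: DF=∅
  B1: DF={B1,B2}
  B2: DF=∅
  B3: DF={B1}
  B4: DF=∅

φ for a: defs {B0,B1,B2,B4}
  DF⁺ = {B1,B2}

Answer: ["B1", "B2"]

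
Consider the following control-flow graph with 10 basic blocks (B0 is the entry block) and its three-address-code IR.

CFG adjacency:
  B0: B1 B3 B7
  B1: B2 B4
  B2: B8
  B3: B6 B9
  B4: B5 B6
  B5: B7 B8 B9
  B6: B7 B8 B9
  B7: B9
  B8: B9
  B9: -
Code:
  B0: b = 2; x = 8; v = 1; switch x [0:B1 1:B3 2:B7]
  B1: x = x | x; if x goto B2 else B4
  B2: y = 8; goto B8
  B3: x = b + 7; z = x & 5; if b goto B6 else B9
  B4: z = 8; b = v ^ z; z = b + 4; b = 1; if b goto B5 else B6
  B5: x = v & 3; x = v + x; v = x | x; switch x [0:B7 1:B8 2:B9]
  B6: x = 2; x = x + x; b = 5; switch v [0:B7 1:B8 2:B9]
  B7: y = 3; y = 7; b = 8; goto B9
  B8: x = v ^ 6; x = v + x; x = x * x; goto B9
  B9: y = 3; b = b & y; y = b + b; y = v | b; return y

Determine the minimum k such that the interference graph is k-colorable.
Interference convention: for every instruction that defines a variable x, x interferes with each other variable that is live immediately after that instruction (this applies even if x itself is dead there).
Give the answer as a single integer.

Block summaries:
  B0 def {b,v,x} use ∅
  B1 def {x} use {x}
  B2 def {y} use ∅
  B3 def {x,z} use {b}
  B4 def {b,z} use {v}
  B5 def {v,x} use {v}
  B6 def {b,x} use {v}
  B7 def {b,y} use ∅
  B8 def {x} use {v}
  B9 def {b,y} use {b,v}

Live sets:
  live B0: ∅→{b,v,x}
  live B1: {b,v,x}→{b,v}
  live B2: {b,v}→{b,v}
  live B3: {b,v}→{b,v}
  live B4: {v}→{b,v}
  live B5: {b,v}→{b,v}
  live B6: {v}→{b,v}
  live B7: {v}→{b,v}
  live B8: {b,v}→{b,v}
  live B9: {b,v}→∅

Interfere edges:
  b↔{v,x,y,z}
  v↔{b,x,y,z}
  x↔{b,v}
  y↔{b,v}
  z↔{b,v}

Chromatic number:
  {b,v,x} pairwise interfere (3-clique) ⇒ χ ≥ 3
  3-colouring: R0={b}  R1={v}  R2={x,y,z}
  χ = 3

Answer: 3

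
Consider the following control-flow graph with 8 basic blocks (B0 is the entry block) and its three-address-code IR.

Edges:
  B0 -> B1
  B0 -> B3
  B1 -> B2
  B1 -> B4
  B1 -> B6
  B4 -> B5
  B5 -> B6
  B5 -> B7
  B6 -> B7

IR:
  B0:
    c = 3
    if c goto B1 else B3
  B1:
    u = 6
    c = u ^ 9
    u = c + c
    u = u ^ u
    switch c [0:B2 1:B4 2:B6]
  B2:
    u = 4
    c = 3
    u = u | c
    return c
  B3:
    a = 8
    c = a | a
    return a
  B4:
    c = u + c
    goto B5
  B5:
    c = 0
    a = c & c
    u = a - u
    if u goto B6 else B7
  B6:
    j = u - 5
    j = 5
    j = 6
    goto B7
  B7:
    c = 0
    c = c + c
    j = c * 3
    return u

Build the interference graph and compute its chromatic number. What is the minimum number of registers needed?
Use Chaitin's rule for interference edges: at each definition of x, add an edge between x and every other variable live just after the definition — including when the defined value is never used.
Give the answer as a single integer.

Answer: 3

Analysis:
Per-block:
  B0: {c} / ∅
  B1: {c,u} / ∅
  B2: {c,u} / ∅
  B3: {a,c} / ∅
  B4: {c} / {c,u}
  B5: {a,c,u} / {u}
  B6: {j} / {u}
  B7: {c,j} / {u}

Liveness:
  live B0: ∅→∅
  live B1: ∅→{c,u}
  live B2: ∅→∅
  live B3: ∅→∅
  live B4: {c,u}→{u}
  live B5: {u}→{u}
  live B6: {u}→{u}
  live B7: {u}→∅

Conflict graph:
  a↔{c,u}
  c↔{a,u}
  j↔{u}
  u↔{a,c,j}

Chromatic number:
  clique {a,c,u} ⇒ need ≥ 3
  3-colouring: r0={u}  r1={a,j}  r2={c}
  χ = 3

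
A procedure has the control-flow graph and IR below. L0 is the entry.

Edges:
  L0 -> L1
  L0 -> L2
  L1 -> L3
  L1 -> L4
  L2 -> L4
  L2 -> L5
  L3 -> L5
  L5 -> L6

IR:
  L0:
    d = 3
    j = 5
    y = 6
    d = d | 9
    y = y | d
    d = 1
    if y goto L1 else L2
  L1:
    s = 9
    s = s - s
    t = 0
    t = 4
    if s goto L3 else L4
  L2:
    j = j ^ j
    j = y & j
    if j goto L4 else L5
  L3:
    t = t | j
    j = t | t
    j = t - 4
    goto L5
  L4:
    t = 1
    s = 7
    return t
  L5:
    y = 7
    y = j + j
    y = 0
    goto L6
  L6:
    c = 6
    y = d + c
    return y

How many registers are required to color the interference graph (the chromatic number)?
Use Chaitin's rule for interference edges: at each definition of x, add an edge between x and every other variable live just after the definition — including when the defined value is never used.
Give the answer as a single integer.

Answer: 4

Derivation:
def/use:
  L0 def {d,j,y} use ∅
  L1 def {s,t} use ∅
  L2 def {j} use {j,y}
  L3 def {j,t} use {j,t}
  L4 def {s,t} use ∅
  L5 def {y} use {j}
  L6 def {c,y} use {d}

Backward fixpoint:
  L0 li=∅ lo={d,j,y}
  L1 li={d,j} lo={d,j,t}
  L2 li={d,j,y} lo={d,j}
  L3 li={d,j,t} lo={d,j}
  L4 li=∅ lo=∅
  L5 li={d,j} lo={d}
  L6 li={d} lo=∅

Conflict graph:
  c↔{d}
  d↔{c,j,s,t,y}
  j↔{d,s,t,y}
  s↔{d,j,t}
  t↔{d,j,s}
  y↔{d,j}

Colouring:
  {d,j,s,t} pairwise interfere (4-clique) ⇒ χ ≥ 4
  4-colouring: R0={d}  R1={c,j}  R2={s,y}  R3={t}
  χ = 4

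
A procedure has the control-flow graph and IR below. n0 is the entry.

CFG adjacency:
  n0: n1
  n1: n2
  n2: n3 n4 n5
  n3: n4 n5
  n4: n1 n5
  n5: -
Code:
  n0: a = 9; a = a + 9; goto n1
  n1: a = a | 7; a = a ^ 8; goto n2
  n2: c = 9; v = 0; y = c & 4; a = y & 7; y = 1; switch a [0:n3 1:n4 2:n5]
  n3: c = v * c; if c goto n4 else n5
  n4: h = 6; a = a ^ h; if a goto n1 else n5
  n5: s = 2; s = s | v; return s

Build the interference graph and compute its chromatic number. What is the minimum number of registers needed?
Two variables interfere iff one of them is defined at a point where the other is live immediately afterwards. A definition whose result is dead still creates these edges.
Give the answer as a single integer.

Per-block:
  n0: def={a} ue=∅
  n1: def={a} ue={a}
  n2: def={a,c,v,y} ue=∅
  n3: def={c} ue={c,v}
  n4: def={a,h} ue={a}
  n5: def={s} ue={v}

Live sets:
  live n0: ∅→{a}
  live n1: {a}→∅
  live n2: ∅→{a,c,v}
  live n3: {a,c,v}→{a,v}
  live n4: {a,v}→{a,v}
  live n5: {v}→∅

Interfere edges:
  a — {c,h,v,y}
  c — {a,v,y}
  h — {a,v}
  s — {v}
  v — {a,c,h,s,y}
  y — {a,c,v}

Chromatic number:
  lower bound: {a,c,v,y} mutually conflict ⇒ χ ≥ 4
  assign a→R1 c→R2 h→R2 s→R1 v→R0 y→R3 — no edge inside a register ⇒ χ ≤ 4
  χ = 4

Answer: 4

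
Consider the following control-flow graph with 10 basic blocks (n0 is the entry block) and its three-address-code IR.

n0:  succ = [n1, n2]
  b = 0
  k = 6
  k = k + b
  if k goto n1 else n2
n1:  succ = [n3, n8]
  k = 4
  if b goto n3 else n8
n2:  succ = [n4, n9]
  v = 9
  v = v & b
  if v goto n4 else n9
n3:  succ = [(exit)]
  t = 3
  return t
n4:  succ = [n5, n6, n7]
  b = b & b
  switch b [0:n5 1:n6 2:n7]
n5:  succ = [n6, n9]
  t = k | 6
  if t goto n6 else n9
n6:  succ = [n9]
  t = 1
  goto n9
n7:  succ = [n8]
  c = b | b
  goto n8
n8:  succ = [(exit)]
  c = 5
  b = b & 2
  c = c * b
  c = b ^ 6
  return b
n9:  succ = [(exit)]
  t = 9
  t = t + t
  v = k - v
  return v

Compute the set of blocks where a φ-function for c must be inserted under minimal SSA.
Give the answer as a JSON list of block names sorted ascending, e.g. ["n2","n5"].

Answer: ["n8"]

Analysis:
idom tree: n1←n0 n2←n0 n3←n1 n4←n2 n5←n4 n6←n4 n7←n4 n8←n0 n9←n2
Dom at joins:
  n6: preds {n4,n5}: {n0,n2,n4} ∩ {n0,n2,n4,n5} = {n0,n2,n4}; idom=n4
  n8: preds {n1,n7}: {n0,n1} ∩ {n0,n2,n4,n7} = {n0}; idom=n0
  n9: preds {n2,n5,n6}: {n0,n2} ∩ {n0,n2,n4,n5} ∩ {n0,n2,n4,n6} = {n0,n2}; idom=n2

DF derivation:
  join n6 pred n4: · stop@n4
  join n6 pred n5: n5 stop@n4
  join n8 pred n1: n1 stop@n0
  join n8 pred n7: n7→n4→n2 stop@n0
  join n9 pred n2: · stop@n2
  join n9 pred n5: n5→n4 stop@n2
  join n9 pred n6: n6→n4 stop@n2
  n0: DF=∅
  n1: DF={n8}
  n2: DF={n8}
  n3: DF=∅
  n4: DF={n8,n9}
  n5: DF={n6,n9}
  n6: DF={n9}
  n7: DF={n8}
  n8: DF=∅
  n9: DF=∅

φ for c: defs {n7,n8}
  DF⁺ = {n8}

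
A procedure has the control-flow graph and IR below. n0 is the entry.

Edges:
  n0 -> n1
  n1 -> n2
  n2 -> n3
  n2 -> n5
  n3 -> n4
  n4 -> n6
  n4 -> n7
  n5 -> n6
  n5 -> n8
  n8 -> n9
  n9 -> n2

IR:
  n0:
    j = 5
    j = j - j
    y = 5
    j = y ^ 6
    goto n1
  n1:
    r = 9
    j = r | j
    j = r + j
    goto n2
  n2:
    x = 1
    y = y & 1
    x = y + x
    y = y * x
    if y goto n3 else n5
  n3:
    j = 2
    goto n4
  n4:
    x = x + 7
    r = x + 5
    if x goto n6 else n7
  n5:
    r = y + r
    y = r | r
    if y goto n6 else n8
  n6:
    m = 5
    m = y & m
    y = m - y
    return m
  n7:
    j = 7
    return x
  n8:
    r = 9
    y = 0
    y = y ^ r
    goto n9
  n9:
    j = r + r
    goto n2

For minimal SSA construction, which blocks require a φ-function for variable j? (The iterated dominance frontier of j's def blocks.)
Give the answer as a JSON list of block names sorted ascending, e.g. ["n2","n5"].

Answer: ["n2", "n6"]

Working:
idom tree: n1←n0 n2←n1 n3←n2 n4←n3 n5←n2 n6←n2 n7←n4 n8←n5 n9←n8
Join-block Dom:
  n2: preds {n1,n9}: {n0,n1} ∩ {n0,n1,n2,n5,n8,n9} = {n0,n1}; idom=n1
  n6: preds {n4,n5}: {n0,n1,n2,n3,n4} ∩ {n0,n1,n2,n5} = {n0,n1,n2}; idom=n2

DF walk-up:
  n2←n1: walk · to n1
  n2←n9: walk n9→n8→n5→n2 to n1
  n6←n4: walk n4→n3 to n2
  n6←n5: walk n5 to n2
  n0: DF=∅
  n1: DF=∅
  n2: DF={n2}
  n3: DF={n6}
  n4: DF={n6}
  n5: DF={n2,n6}
  n6: DF=∅
  n7: DF=∅
  n8: DF={n2}
  n9: DF={n2}

φ for j: defs {n0,n1,n3,n7,n9}
  DF⁺ = {n2,n6}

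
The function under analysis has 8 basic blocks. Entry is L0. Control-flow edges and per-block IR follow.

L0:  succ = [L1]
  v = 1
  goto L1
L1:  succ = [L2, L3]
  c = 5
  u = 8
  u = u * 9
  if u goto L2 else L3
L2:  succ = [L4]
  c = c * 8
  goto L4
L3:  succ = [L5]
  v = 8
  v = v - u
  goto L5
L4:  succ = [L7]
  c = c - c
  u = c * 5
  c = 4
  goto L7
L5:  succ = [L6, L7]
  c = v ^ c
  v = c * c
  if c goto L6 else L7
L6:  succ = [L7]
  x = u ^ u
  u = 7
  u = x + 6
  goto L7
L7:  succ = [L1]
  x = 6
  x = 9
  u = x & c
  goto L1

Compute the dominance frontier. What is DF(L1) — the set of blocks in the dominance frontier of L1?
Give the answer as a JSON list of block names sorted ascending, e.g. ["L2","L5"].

Answer: ["L1"]

Working:
idom tree: L1←L0 L2←L1 L3←L1 L4←L2 L5←L3 L6←L5 L7←L1
Join-block Dom:
  L1: preds {L0,L7}: {L0} ∩ {L0,L1,L7} = {L0}; idom=L0
  L7: preds {L4,L5,L6}: {L0,L1,L2,L4} ∩ {L0,L1,L3,L5} ∩ {L0,L1,L3,L5,L6} = {L0,L1}; idom=L1

DF walk-up:
  join L1 pred L0: · stop@L0
  join L1 pred L7: L7→L1 stop@L0
  join L7 pred L4: L4→L2 stop@L1
  join L7 pred L5: L5→L3 stop@L1
  join L7 pred L6: L6→L5→L3 stop@L1
  L0: DF=∅
  L1: DF={L1}
  L2: DF={L7}
  L3: DF={L7}
  L4: DF={L7}
  L5: DF={L7}
  L6: DF={L7}
  L7: DF={L1}

DF(L1) = ["L1"]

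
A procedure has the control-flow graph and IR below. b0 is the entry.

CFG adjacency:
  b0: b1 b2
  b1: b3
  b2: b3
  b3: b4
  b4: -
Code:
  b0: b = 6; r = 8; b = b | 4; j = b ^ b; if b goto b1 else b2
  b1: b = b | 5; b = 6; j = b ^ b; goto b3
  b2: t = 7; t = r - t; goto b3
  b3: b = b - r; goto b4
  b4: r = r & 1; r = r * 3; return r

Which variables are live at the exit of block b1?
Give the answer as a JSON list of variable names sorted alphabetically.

Answer: ["b", "r"]

Derivation:
Block summaries:
  b0: def={b,j,r} ue=∅
  b1: def={b,j} ue={b}
  b2: def={t} ue={r}
  b3: def={b} ue={b,r}
  b4: def={r} ue={r}

Liveness:
  b0 li=∅ lo={b,r}
  b1 li={b,r} lo={b,r}
  b2 li={b,r} lo={b,r}
  b3 li={b,r} lo={r}
  b4 li={r} lo=∅

live-out(b1) = ["b", "r"]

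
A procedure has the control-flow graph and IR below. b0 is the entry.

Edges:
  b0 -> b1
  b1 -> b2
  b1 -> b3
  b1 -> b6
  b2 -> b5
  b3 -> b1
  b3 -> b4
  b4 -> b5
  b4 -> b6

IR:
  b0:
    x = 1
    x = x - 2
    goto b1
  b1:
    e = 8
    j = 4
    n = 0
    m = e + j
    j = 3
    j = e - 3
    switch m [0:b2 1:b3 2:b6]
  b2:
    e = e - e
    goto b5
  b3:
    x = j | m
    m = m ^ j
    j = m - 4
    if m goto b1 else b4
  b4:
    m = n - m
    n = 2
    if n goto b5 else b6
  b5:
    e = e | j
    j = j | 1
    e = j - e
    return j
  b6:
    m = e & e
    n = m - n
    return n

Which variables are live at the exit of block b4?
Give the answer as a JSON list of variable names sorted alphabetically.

Per-block:
  b0 def {x} use ∅
  b1 def {e,j,m,n} use ∅
  b2 def {e} use {e}
  b3 def {j,m,x} use {j,m}
  b4 def {m,n} use {m,n}
  b5 def {e,j} use {e,j}
  b6 def {m,n} use {e,n}

Backward fixpoint:
  live b0: ∅→∅
  live b1: ∅→{e,j,m,n}
  live b2: {e,j}→{e,j}
  live b3: {e,j,m,n}→{e,j,m,n}
  live b4: {e,j,m,n}→{e,j,n}
  live b5: {e,j}→∅
  live b6: {e,n}→∅

live-out(b4) = ["e", "j", "n"]

Answer: ["e", "j", "n"]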